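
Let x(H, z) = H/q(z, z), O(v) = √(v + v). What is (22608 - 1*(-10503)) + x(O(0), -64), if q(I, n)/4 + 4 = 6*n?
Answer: 33111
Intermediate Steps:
q(I, n) = -16 + 24*n (q(I, n) = -16 + 4*(6*n) = -16 + 24*n)
O(v) = √2*√v (O(v) = √(2*v) = √2*√v)
x(H, z) = H/(-16 + 24*z)
(22608 - 1*(-10503)) + x(O(0), -64) = (22608 - 1*(-10503)) + (√2*√0)/(8*(-2 + 3*(-64))) = (22608 + 10503) + (√2*0)/(8*(-2 - 192)) = 33111 + (⅛)*0/(-194) = 33111 + (⅛)*0*(-1/194) = 33111 + 0 = 33111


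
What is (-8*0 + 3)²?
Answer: 9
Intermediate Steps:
(-8*0 + 3)² = (0 + 3)² = 3² = 9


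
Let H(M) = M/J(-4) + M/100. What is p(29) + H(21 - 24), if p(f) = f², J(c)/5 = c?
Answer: 21028/25 ≈ 841.12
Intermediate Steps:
J(c) = 5*c
H(M) = -M/25 (H(M) = M/((5*(-4))) + M/100 = M/(-20) + M*(1/100) = M*(-1/20) + M/100 = -M/20 + M/100 = -M/25)
p(29) + H(21 - 24) = 29² - (21 - 24)/25 = 841 - 1/25*(-3) = 841 + 3/25 = 21028/25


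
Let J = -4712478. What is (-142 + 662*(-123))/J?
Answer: 40784/2356239 ≈ 0.017309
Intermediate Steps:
(-142 + 662*(-123))/J = (-142 + 662*(-123))/(-4712478) = (-142 - 81426)*(-1/4712478) = -81568*(-1/4712478) = 40784/2356239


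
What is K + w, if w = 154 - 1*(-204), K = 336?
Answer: 694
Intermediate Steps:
w = 358 (w = 154 + 204 = 358)
K + w = 336 + 358 = 694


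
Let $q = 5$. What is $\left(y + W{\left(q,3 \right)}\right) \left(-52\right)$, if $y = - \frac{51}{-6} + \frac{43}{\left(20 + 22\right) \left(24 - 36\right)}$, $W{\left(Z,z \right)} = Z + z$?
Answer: $- \frac{107549}{126} \approx -853.56$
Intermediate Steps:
$y = \frac{4241}{504}$ ($y = \left(-51\right) \left(- \frac{1}{6}\right) + \frac{43}{42 \left(-12\right)} = \frac{17}{2} + \frac{43}{-504} = \frac{17}{2} + 43 \left(- \frac{1}{504}\right) = \frac{17}{2} - \frac{43}{504} = \frac{4241}{504} \approx 8.4147$)
$\left(y + W{\left(q,3 \right)}\right) \left(-52\right) = \left(\frac{4241}{504} + \left(5 + 3\right)\right) \left(-52\right) = \left(\frac{4241}{504} + 8\right) \left(-52\right) = \frac{8273}{504} \left(-52\right) = - \frac{107549}{126}$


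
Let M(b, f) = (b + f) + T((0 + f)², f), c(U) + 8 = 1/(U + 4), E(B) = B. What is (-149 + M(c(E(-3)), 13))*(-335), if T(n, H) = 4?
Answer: 46565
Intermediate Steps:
c(U) = -8 + 1/(4 + U) (c(U) = -8 + 1/(U + 4) = -8 + 1/(4 + U))
M(b, f) = 4 + b + f (M(b, f) = (b + f) + 4 = 4 + b + f)
(-149 + M(c(E(-3)), 13))*(-335) = (-149 + (4 + (-31 - 8*(-3))/(4 - 3) + 13))*(-335) = (-149 + (4 + (-31 + 24)/1 + 13))*(-335) = (-149 + (4 + 1*(-7) + 13))*(-335) = (-149 + (4 - 7 + 13))*(-335) = (-149 + 10)*(-335) = -139*(-335) = 46565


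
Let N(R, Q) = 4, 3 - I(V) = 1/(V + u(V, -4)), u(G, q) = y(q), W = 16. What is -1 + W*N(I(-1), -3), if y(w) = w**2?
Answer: 63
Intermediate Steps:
u(G, q) = q**2
I(V) = 3 - 1/(16 + V) (I(V) = 3 - 1/(V + (-4)**2) = 3 - 1/(V + 16) = 3 - 1/(16 + V))
-1 + W*N(I(-1), -3) = -1 + 16*4 = -1 + 64 = 63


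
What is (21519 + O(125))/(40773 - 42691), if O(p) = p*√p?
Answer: -21519/1918 - 625*√5/1918 ≈ -11.948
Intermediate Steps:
O(p) = p^(3/2)
(21519 + O(125))/(40773 - 42691) = (21519 + 125^(3/2))/(40773 - 42691) = (21519 + 625*√5)/(-1918) = (21519 + 625*√5)*(-1/1918) = -21519/1918 - 625*√5/1918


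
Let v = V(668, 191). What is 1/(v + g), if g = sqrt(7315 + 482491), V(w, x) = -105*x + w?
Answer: -19387/375365963 - sqrt(489806)/375365963 ≈ -5.3513e-5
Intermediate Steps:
V(w, x) = w - 105*x
g = sqrt(489806) ≈ 699.86
v = -19387 (v = 668 - 105*191 = 668 - 20055 = -19387)
1/(v + g) = 1/(-19387 + sqrt(489806))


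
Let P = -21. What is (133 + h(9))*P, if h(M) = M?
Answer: -2982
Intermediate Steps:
(133 + h(9))*P = (133 + 9)*(-21) = 142*(-21) = -2982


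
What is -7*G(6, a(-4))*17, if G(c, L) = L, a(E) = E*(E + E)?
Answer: -3808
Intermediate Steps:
a(E) = 2*E**2 (a(E) = E*(2*E) = 2*E**2)
-7*G(6, a(-4))*17 = -14*(-4)**2*17 = -14*16*17 = -7*32*17 = -224*17 = -3808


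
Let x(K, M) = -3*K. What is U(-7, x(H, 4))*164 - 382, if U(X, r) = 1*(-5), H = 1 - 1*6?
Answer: -1202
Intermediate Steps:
H = -5 (H = 1 - 6 = -5)
U(X, r) = -5
U(-7, x(H, 4))*164 - 382 = -5*164 - 382 = -820 - 382 = -1202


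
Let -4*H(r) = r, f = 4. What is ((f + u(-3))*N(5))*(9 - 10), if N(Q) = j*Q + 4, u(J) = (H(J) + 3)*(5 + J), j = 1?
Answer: -207/2 ≈ -103.50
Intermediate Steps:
H(r) = -r/4
u(J) = (3 - J/4)*(5 + J) (u(J) = (-J/4 + 3)*(5 + J) = (3 - J/4)*(5 + J))
N(Q) = 4 + Q (N(Q) = 1*Q + 4 = Q + 4 = 4 + Q)
((f + u(-3))*N(5))*(9 - 10) = ((4 + (15 - 1/4*(-3)**2 + (7/4)*(-3)))*(4 + 5))*(9 - 10) = ((4 + (15 - 1/4*9 - 21/4))*9)*(-1) = ((4 + (15 - 9/4 - 21/4))*9)*(-1) = ((4 + 15/2)*9)*(-1) = ((23/2)*9)*(-1) = (207/2)*(-1) = -207/2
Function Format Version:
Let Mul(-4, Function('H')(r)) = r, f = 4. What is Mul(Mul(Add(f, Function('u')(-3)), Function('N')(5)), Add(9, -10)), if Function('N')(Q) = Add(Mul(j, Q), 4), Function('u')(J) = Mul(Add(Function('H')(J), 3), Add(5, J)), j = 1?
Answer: Rational(-207, 2) ≈ -103.50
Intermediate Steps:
Function('H')(r) = Mul(Rational(-1, 4), r)
Function('u')(J) = Mul(Add(3, Mul(Rational(-1, 4), J)), Add(5, J)) (Function('u')(J) = Mul(Add(Mul(Rational(-1, 4), J), 3), Add(5, J)) = Mul(Add(3, Mul(Rational(-1, 4), J)), Add(5, J)))
Function('N')(Q) = Add(4, Q) (Function('N')(Q) = Add(Mul(1, Q), 4) = Add(Q, 4) = Add(4, Q))
Mul(Mul(Add(f, Function('u')(-3)), Function('N')(5)), Add(9, -10)) = Mul(Mul(Add(4, Add(15, Mul(Rational(-1, 4), Pow(-3, 2)), Mul(Rational(7, 4), -3))), Add(4, 5)), Add(9, -10)) = Mul(Mul(Add(4, Add(15, Mul(Rational(-1, 4), 9), Rational(-21, 4))), 9), -1) = Mul(Mul(Add(4, Add(15, Rational(-9, 4), Rational(-21, 4))), 9), -1) = Mul(Mul(Add(4, Rational(15, 2)), 9), -1) = Mul(Mul(Rational(23, 2), 9), -1) = Mul(Rational(207, 2), -1) = Rational(-207, 2)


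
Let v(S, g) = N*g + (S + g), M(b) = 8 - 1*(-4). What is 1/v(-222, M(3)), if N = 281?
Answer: 1/3162 ≈ 0.00031626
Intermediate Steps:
M(b) = 12 (M(b) = 8 + 4 = 12)
v(S, g) = S + 282*g (v(S, g) = 281*g + (S + g) = S + 282*g)
1/v(-222, M(3)) = 1/(-222 + 282*12) = 1/(-222 + 3384) = 1/3162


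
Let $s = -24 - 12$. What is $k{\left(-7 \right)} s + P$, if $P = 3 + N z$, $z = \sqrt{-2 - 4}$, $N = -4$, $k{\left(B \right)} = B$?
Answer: $255 - 4 i \sqrt{6} \approx 255.0 - 9.798 i$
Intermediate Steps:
$s = -36$ ($s = -24 - 12 = -36$)
$z = i \sqrt{6}$ ($z = \sqrt{-6} = i \sqrt{6} \approx 2.4495 i$)
$P = 3 - 4 i \sqrt{6} \approx 3.0 - 9.798 i$
$k{\left(-7 \right)} s + P = \left(-7\right) \left(-36\right) + \left(3 - 4 i \sqrt{6}\right) = 252 + \left(3 - 4 i \sqrt{6}\right) = 255 - 4 i \sqrt{6}$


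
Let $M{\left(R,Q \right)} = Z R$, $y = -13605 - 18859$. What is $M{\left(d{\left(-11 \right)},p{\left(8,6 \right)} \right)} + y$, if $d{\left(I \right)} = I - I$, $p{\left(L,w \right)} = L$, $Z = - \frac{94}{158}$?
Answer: $-32464$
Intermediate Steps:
$Z = - \frac{47}{79}$ ($Z = \left(-94\right) \frac{1}{158} = - \frac{47}{79} \approx -0.59494$)
$y = -32464$ ($y = -13605 - 18859 = -32464$)
$d{\left(I \right)} = 0$
$M{\left(R,Q \right)} = - \frac{47 R}{79}$
$M{\left(d{\left(-11 \right)},p{\left(8,6 \right)} \right)} + y = \left(- \frac{47}{79}\right) 0 - 32464 = 0 - 32464 = -32464$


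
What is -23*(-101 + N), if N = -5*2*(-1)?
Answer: 2093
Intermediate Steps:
N = 10 (N = -10*(-1) = 10)
-23*(-101 + N) = -23*(-101 + 10) = -23*(-91) = 2093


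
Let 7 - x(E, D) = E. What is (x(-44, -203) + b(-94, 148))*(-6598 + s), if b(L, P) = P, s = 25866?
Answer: 3834332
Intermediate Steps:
x(E, D) = 7 - E
(x(-44, -203) + b(-94, 148))*(-6598 + s) = ((7 - 1*(-44)) + 148)*(-6598 + 25866) = ((7 + 44) + 148)*19268 = (51 + 148)*19268 = 199*19268 = 3834332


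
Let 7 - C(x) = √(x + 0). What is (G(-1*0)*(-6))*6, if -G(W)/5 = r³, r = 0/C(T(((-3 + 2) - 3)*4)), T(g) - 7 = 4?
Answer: 0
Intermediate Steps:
T(g) = 11 (T(g) = 7 + 4 = 11)
C(x) = 7 - √x (C(x) = 7 - √(x + 0) = 7 - √x)
r = 0 (r = 0/(7 - √11) = 0)
G(W) = 0 (G(W) = -5*0³ = -5*0 = 0)
(G(-1*0)*(-6))*6 = (0*(-6))*6 = 0*6 = 0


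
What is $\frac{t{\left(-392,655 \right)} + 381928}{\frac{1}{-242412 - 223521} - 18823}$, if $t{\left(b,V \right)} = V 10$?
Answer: $- \frac{90502359987}{4385128430} \approx -20.638$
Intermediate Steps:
$t{\left(b,V \right)} = 10 V$
$\frac{t{\left(-392,655 \right)} + 381928}{\frac{1}{-242412 - 223521} - 18823} = \frac{10 \cdot 655 + 381928}{\frac{1}{-242412 - 223521} - 18823} = \frac{6550 + 381928}{\frac{1}{-465933} - 18823} = \frac{388478}{- \frac{1}{465933} - 18823} = \frac{388478}{- \frac{8770256860}{465933}} = 388478 \left(- \frac{465933}{8770256860}\right) = - \frac{90502359987}{4385128430}$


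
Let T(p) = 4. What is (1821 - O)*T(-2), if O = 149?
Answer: 6688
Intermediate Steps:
(1821 - O)*T(-2) = (1821 - 1*149)*4 = (1821 - 149)*4 = 1672*4 = 6688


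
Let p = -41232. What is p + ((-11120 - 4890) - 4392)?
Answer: -61634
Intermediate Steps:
p + ((-11120 - 4890) - 4392) = -41232 + ((-11120 - 4890) - 4392) = -41232 + (-16010 - 4392) = -41232 - 20402 = -61634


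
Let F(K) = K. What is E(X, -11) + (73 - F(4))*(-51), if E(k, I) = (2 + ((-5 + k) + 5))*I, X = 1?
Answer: -3552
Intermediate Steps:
E(k, I) = I*(2 + k) (E(k, I) = (2 + k)*I = I*(2 + k))
E(X, -11) + (73 - F(4))*(-51) = -11*(2 + 1) + (73 - 1*4)*(-51) = -11*3 + (73 - 4)*(-51) = -33 + 69*(-51) = -33 - 3519 = -3552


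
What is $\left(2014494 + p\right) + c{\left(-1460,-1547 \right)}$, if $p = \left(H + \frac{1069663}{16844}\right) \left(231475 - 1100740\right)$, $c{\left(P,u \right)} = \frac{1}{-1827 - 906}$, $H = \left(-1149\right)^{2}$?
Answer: $- \frac{52832023279286127971}{46034652} \approx -1.1477 \cdot 10^{12}$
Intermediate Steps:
$H = 1320201$
$c{\left(P,u \right)} = - \frac{1}{2733}$ ($c{\left(P,u \right)} = \frac{1}{-2733} = - \frac{1}{2733}$)
$p = - \frac{19331180393639355}{16844}$ ($p = \left(1320201 + \frac{1069663}{16844}\right) \left(231475 - 1100740\right) = \left(1320201 + 1069663 \cdot \frac{1}{16844}\right) \left(-869265\right) = \left(1320201 + \frac{1069663}{16844}\right) \left(-869265\right) = \frac{22238535307}{16844} \left(-869265\right) = - \frac{19331180393639355}{16844} \approx -1.1477 \cdot 10^{12}$)
$\left(2014494 + p\right) + c{\left(-1460,-1547 \right)} = \left(2014494 - \frac{19331180393639355}{16844}\right) - \frac{1}{2733} = - \frac{19331146461502419}{16844} - \frac{1}{2733} = - \frac{52832023279286127971}{46034652}$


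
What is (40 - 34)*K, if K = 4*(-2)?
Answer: -48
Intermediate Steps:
K = -8
(40 - 34)*K = (40 - 34)*(-8) = 6*(-8) = -48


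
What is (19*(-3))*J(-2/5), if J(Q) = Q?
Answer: 114/5 ≈ 22.800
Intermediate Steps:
(19*(-3))*J(-2/5) = (19*(-3))*(-2/5) = -(-114)/5 = -57*(-⅖) = 114/5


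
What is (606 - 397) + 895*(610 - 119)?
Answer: 439654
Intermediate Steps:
(606 - 397) + 895*(610 - 119) = 209 + 895*491 = 209 + 439445 = 439654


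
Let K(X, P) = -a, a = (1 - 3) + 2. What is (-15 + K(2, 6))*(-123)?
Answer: 1845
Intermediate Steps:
a = 0 (a = -2 + 2 = 0)
K(X, P) = 0 (K(X, P) = -1*0 = 0)
(-15 + K(2, 6))*(-123) = (-15 + 0)*(-123) = -15*(-123) = 1845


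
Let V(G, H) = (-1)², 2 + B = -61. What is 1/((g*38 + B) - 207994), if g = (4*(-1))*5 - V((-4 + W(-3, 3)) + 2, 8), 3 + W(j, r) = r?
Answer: -1/208855 ≈ -4.7880e-6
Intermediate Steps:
W(j, r) = -3 + r
B = -63 (B = -2 - 61 = -63)
V(G, H) = 1
g = -21 (g = (4*(-1))*5 - 1*1 = -4*5 - 1 = -20 - 1 = -21)
1/((g*38 + B) - 207994) = 1/((-21*38 - 63) - 207994) = 1/((-798 - 63) - 207994) = 1/(-861 - 207994) = 1/(-208855) = -1/208855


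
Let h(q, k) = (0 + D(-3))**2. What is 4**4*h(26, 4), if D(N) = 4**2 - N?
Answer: 92416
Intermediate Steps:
D(N) = 16 - N
h(q, k) = 361 (h(q, k) = (0 + (16 - 1*(-3)))**2 = (0 + (16 + 3))**2 = (0 + 19)**2 = 19**2 = 361)
4**4*h(26, 4) = 4**4*361 = 256*361 = 92416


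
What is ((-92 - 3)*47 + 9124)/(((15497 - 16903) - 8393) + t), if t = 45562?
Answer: 1553/11921 ≈ 0.13027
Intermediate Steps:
((-92 - 3)*47 + 9124)/(((15497 - 16903) - 8393) + t) = ((-92 - 3)*47 + 9124)/(((15497 - 16903) - 8393) + 45562) = (-95*47 + 9124)/((-1406 - 8393) + 45562) = (-4465 + 9124)/(-9799 + 45562) = 4659/35763 = 4659*(1/35763) = 1553/11921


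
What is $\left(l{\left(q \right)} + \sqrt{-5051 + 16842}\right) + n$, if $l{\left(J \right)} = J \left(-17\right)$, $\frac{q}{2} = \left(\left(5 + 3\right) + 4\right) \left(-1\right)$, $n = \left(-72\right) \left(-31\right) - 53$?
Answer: $2587 + \sqrt{11791} \approx 2695.6$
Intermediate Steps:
$n = 2179$ ($n = 2232 - 53 = 2179$)
$q = -24$ ($q = 2 \left(\left(5 + 3\right) + 4\right) \left(-1\right) = 2 \left(8 + 4\right) \left(-1\right) = 2 \cdot 12 \left(-1\right) = 2 \left(-12\right) = -24$)
$l{\left(J \right)} = - 17 J$
$\left(l{\left(q \right)} + \sqrt{-5051 + 16842}\right) + n = \left(\left(-17\right) \left(-24\right) + \sqrt{-5051 + 16842}\right) + 2179 = \left(408 + \sqrt{11791}\right) + 2179 = 2587 + \sqrt{11791}$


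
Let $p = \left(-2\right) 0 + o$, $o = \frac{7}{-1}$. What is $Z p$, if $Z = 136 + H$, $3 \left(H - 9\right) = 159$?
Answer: $-1386$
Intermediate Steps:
$H = 62$ ($H = 9 + \frac{1}{3} \cdot 159 = 9 + 53 = 62$)
$o = -7$ ($o = 7 \left(-1\right) = -7$)
$p = -7$ ($p = \left(-2\right) 0 - 7 = 0 - 7 = -7$)
$Z = 198$ ($Z = 136 + 62 = 198$)
$Z p = 198 \left(-7\right) = -1386$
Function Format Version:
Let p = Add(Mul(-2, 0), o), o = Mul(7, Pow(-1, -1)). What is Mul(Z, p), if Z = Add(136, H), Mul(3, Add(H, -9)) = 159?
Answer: -1386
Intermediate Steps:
H = 62 (H = Add(9, Mul(Rational(1, 3), 159)) = Add(9, 53) = 62)
o = -7 (o = Mul(7, -1) = -7)
p = -7 (p = Add(Mul(-2, 0), -7) = Add(0, -7) = -7)
Z = 198 (Z = Add(136, 62) = 198)
Mul(Z, p) = Mul(198, -7) = -1386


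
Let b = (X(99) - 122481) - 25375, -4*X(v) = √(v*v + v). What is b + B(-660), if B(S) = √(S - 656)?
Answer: -147856 - 15*√11/2 + 2*I*√329 ≈ -1.4788e+5 + 36.277*I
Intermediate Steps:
B(S) = √(-656 + S)
X(v) = -√(v + v²)/4 (X(v) = -√(v*v + v)/4 = -√(v² + v)/4 = -√(v + v²)/4)
b = -147856 - 15*√11/2 (b = (-3*√11*√(1 + 99)/4 - 122481) - 25375 = (-30*√11/4 - 122481) - 25375 = (-15*√11/2 - 122481) - 25375 = (-122481 - 15*√11/2) - 25375 = -147856 - 15*√11/2 ≈ -1.4788e+5)
b + B(-660) = (-147856 - 15*√11/2) + √(-656 - 660) = (-147856 - 15*√11/2) + √(-1316) = (-147856 - 15*√11/2) + 2*I*√329 = -147856 - 15*√11/2 + 2*I*√329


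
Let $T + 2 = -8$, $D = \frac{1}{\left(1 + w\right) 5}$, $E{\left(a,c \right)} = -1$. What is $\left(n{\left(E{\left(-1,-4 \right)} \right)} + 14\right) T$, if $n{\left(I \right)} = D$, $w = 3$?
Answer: $- \frac{281}{2} \approx -140.5$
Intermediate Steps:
$D = \frac{1}{20}$ ($D = \frac{1}{\left(1 + 3\right) 5} = \frac{1}{4} \cdot \frac{1}{5} = \frac{1}{20} \approx 0.05$)
$T = -10$ ($T = -2 - 8 = -10$)
$n{\left(I \right)} = \frac{1}{20}$
$\left(n{\left(E{\left(-1,-4 \right)} \right)} + 14\right) T = \left(\frac{1}{20} + 14\right) \left(-10\right) = \frac{281}{20} \left(-10\right) = - \frac{281}{2}$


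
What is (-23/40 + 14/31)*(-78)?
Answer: 5967/620 ≈ 9.6242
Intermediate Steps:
(-23/40 + 14/31)*(-78) = -153/1240*(-78) = 5967/620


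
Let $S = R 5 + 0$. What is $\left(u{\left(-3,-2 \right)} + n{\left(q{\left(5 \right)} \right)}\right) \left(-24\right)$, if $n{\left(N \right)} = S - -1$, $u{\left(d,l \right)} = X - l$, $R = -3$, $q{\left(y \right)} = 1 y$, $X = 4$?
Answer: $192$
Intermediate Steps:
$q{\left(y \right)} = y$
$S = -15$ ($S = \left(-3\right) 5 + 0 = -15 + 0 = -15$)
$u{\left(d,l \right)} = 4 - l$
$n{\left(N \right)} = -14$ ($n{\left(N \right)} = -15 - -1 = -15 + 1 = -14$)
$\left(u{\left(-3,-2 \right)} + n{\left(q{\left(5 \right)} \right)}\right) \left(-24\right) = \left(\left(4 - -2\right) - 14\right) \left(-24\right) = \left(\left(4 + 2\right) - 14\right) \left(-24\right) = \left(6 - 14\right) \left(-24\right) = \left(-8\right) \left(-24\right) = 192$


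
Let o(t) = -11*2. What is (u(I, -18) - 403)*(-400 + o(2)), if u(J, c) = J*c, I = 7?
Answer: 223238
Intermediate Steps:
o(t) = -22
(u(I, -18) - 403)*(-400 + o(2)) = (7*(-18) - 403)*(-400 - 22) = (-126 - 403)*(-422) = -529*(-422) = 223238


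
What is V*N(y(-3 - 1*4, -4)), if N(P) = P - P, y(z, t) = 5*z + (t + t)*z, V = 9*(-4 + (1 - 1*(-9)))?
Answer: 0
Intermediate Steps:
V = 54 (V = 9*(-4 + (1 + 9)) = 9*(-4 + 10) = 9*6 = 54)
y(z, t) = 5*z + 2*t*z (y(z, t) = 5*z + (2*t)*z = 5*z + 2*t*z)
N(P) = 0
V*N(y(-3 - 1*4, -4)) = 54*0 = 0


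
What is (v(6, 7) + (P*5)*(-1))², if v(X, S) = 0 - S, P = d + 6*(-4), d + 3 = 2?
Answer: 13924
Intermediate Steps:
d = -1 (d = -3 + 2 = -1)
P = -25 (P = -1 + 6*(-4) = -1 - 24 = -25)
v(X, S) = -S
(v(6, 7) + (P*5)*(-1))² = (-1*7 - 25*5*(-1))² = (-7 - 125*(-1))² = (-7 + 125)² = 118² = 13924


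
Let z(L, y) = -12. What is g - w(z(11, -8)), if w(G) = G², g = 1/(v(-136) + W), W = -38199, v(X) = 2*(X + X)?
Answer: -5578993/38743 ≈ -144.00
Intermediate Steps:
v(X) = 4*X (v(X) = 2*(2*X) = 4*X)
g = -1/38743 (g = 1/(4*(-136) - 38199) = 1/(-544 - 38199) = 1/(-38743) = -1/38743 ≈ -2.5811e-5)
g - w(z(11, -8)) = -1/38743 - 1*(-12)² = -1/38743 - 1*144 = -1/38743 - 144 = -5578993/38743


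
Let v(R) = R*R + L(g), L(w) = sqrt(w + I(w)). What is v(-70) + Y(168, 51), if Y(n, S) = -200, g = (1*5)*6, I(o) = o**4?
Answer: 4700 + sqrt(810030) ≈ 5600.0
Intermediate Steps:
g = 30 (g = 5*6 = 30)
L(w) = sqrt(w + w**4)
v(R) = sqrt(810030) + R**2 (v(R) = R*R + sqrt(30 + 30**4) = R**2 + sqrt(30 + 810000) = R**2 + sqrt(810030) = sqrt(810030) + R**2)
v(-70) + Y(168, 51) = (sqrt(810030) + (-70)**2) - 200 = (sqrt(810030) + 4900) - 200 = (4900 + sqrt(810030)) - 200 = 4700 + sqrt(810030)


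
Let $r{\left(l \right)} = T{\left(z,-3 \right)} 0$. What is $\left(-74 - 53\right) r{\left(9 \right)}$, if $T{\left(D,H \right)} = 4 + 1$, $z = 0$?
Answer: $0$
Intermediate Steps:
$T{\left(D,H \right)} = 5$
$r{\left(l \right)} = 0$ ($r{\left(l \right)} = 5 \cdot 0 = 0$)
$\left(-74 - 53\right) r{\left(9 \right)} = \left(-74 - 53\right) 0 = \left(-127\right) 0 = 0$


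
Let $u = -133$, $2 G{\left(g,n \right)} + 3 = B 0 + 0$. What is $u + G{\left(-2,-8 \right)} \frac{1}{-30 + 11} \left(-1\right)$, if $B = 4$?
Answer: $- \frac{5057}{38} \approx -133.08$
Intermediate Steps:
$G{\left(g,n \right)} = - \frac{3}{2}$ ($G{\left(g,n \right)} = - \frac{3}{2} + \frac{4 \cdot 0 + 0}{2} = - \frac{3}{2} + \frac{0 + 0}{2} = - \frac{3}{2} + \frac{1}{2} \cdot 0 = - \frac{3}{2} + 0 = - \frac{3}{2}$)
$u + G{\left(-2,-8 \right)} \frac{1}{-30 + 11} \left(-1\right) = -133 - \frac{3 \frac{1}{-30 + 11} \left(-1\right)}{2} = -133 - \frac{3 \frac{1}{-19} \left(-1\right)}{2} = -133 - \frac{3 \left(\left(- \frac{1}{19}\right) \left(-1\right)\right)}{2} = -133 - \frac{3}{38} = - \frac{5057}{38}$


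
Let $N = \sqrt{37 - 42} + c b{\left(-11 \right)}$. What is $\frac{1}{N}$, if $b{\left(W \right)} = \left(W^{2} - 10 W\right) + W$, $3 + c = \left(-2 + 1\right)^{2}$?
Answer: $- \frac{88}{38721} - \frac{i \sqrt{5}}{193605} \approx -0.0022727 - 1.155 \cdot 10^{-5} i$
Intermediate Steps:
$c = -2$ ($c = -3 + \left(-2 + 1\right)^{2} = -3 + \left(-1\right)^{2} = -3 + 1 = -2$)
$b{\left(W \right)} = W^{2} - 9 W$
$N = -440 + i \sqrt{5}$ ($N = \sqrt{37 - 42} - 2 \left(- 11 \left(-9 - 11\right)\right) = \sqrt{-5} - 2 \left(\left(-11\right) \left(-20\right)\right) = i \sqrt{5} - 440 = -440 + i \sqrt{5} \approx -440.0 + 2.2361 i$)
$\frac{1}{N} = \frac{1}{-440 + i \sqrt{5}}$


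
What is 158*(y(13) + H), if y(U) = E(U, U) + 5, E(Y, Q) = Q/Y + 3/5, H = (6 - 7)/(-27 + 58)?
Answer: 160844/155 ≈ 1037.7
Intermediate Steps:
H = -1/31 ≈ -0.032258
E(Y, Q) = ⅗ + Q/Y (E(Y, Q) = Q/Y + 3*(⅕) = Q/Y + ⅗ = ⅗ + Q/Y)
y(U) = 33/5 (y(U) = (⅗ + U/U) + 5 = (⅗ + 1) + 5 = 8/5 + 5 = 33/5)
158*(y(13) + H) = 158*(33/5 - 1/31) = 158*(1018/155) = 160844/155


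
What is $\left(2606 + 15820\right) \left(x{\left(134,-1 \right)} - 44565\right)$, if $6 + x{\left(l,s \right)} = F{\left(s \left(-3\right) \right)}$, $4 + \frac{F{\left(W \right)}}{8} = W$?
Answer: $-821412654$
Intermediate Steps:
$F{\left(W \right)} = -32 + 8 W$
$x{\left(l,s \right)} = -38 - 24 s$ ($x{\left(l,s \right)} = -6 + \left(-32 + 8 s \left(-3\right)\right) = -6 + \left(-32 + 8 \left(- 3 s\right)\right) = -6 - \left(32 + 24 s\right) = -38 - 24 s$)
$\left(2606 + 15820\right) \left(x{\left(134,-1 \right)} - 44565\right) = \left(2606 + 15820\right) \left(\left(-38 - -24\right) - 44565\right) = 18426 \left(\left(-38 + 24\right) - 44565\right) = 18426 \left(-14 - 44565\right) = 18426 \left(-44579\right) = -821412654$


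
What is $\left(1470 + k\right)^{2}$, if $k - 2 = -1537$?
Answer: $4225$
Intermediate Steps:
$k = -1535$ ($k = 2 - 1537 = -1535$)
$\left(1470 + k\right)^{2} = \left(1470 - 1535\right)^{2} = \left(-65\right)^{2} = 4225$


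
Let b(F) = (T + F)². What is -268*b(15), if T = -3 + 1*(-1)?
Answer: -32428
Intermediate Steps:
T = -4 (T = -3 - 1 = -4)
b(F) = (-4 + F)²
-268*b(15) = -268*(-4 + 15)² = -268*11² = -268*121 = -32428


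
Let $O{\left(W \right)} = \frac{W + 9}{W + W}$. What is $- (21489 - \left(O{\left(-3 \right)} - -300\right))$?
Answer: $-21190$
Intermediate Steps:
$O{\left(W \right)} = \frac{9 + W}{2 W}$
$- (21489 - \left(O{\left(-3 \right)} - -300\right)) = - (21489 - \left(\frac{9 - 3}{2 \left(-3\right)} - -300\right)) = - (21489 - \left(\frac{1}{2} \left(- \frac{1}{3}\right) 6 + 300\right)) = - (21489 - \left(-1 + 300\right)) = - (21489 - 299) = \left(-1\right) 21190 = -21190$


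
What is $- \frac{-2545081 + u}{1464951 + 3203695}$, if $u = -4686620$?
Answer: $\frac{7231701}{4668646} \approx 1.549$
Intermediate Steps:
$- \frac{-2545081 + u}{1464951 + 3203695} = - \frac{-2545081 - 4686620}{1464951 + 3203695} = - \frac{-7231701}{4668646} = \left(-1\right) \left(- \frac{7231701}{4668646}\right) = \frac{7231701}{4668646}$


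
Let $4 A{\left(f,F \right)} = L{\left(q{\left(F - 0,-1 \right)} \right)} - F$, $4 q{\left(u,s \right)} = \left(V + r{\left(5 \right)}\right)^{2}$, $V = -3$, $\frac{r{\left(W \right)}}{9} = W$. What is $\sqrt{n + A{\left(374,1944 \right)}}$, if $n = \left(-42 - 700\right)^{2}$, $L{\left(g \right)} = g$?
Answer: $\frac{\sqrt{2200753}}{2} \approx 741.75$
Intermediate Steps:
$r{\left(W \right)} = 9 W$
$q{\left(u,s \right)} = 441$ ($q{\left(u,s \right)} = \frac{\left(-3 + 9 \cdot 5\right)^{2}}{4} = \frac{\left(-3 + 45\right)^{2}}{4} = \frac{42^{2}}{4} = \frac{1}{4} \cdot 1764 = 441$)
$n = 550564$ ($n = \left(-742\right)^{2} = 550564$)
$A{\left(f,F \right)} = \frac{441}{4} - \frac{F}{4}$ ($A{\left(f,F \right)} = \frac{441 - F}{4} = \frac{441}{4} - \frac{F}{4}$)
$\sqrt{n + A{\left(374,1944 \right)}} = \sqrt{550564 + \left(\frac{441}{4} - 486\right)} = \sqrt{550564 - \frac{1503}{4}} = \sqrt{\frac{2200753}{4}} = \frac{\sqrt{2200753}}{2}$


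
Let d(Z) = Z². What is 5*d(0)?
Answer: 0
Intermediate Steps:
5*d(0) = 5*0² = 5*0 = 0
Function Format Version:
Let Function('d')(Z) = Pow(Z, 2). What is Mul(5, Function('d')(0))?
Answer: 0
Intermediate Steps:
Mul(5, Function('d')(0)) = Mul(5, Pow(0, 2)) = Mul(5, 0) = 0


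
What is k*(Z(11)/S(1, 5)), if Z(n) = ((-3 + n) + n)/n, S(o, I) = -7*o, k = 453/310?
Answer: -8607/23870 ≈ -0.36058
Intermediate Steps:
k = 453/310 (k = 453*(1/310) = 453/310 ≈ 1.4613)
Z(n) = (-3 + 2*n)/n
k*(Z(11)/S(1, 5)) = 453*((2 - 3/11)/((-7*1)))/310 = 453*((2 - 3*1/11)/(-7))/310 = 453*((2 - 3/11)*(-1/7))/310 = 453*((19/11)*(-1/7))/310 = (453/310)*(-19/77) = -8607/23870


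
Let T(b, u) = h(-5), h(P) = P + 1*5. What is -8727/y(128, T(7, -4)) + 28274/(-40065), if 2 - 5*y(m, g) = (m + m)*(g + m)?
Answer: 273936797/437589930 ≈ 0.62601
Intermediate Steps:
h(P) = 5 + P (h(P) = P + 5 = 5 + P)
T(b, u) = 0 (T(b, u) = 5 - 5 = 0)
y(m, g) = ⅖ - 2*m*(g + m)/5 (y(m, g) = ⅖ - (m + m)*(g + m)/5 = ⅖ - 2*m*(g + m)/5)
-8727/y(128, T(7, -4)) + 28274/(-40065) = -8727/(⅖ - ⅖*128² - ⅖*0*128) + 28274/(-40065) = -8727/(⅖ - ⅖*16384 + 0) + 28274*(-1/40065) = -8727/(⅖ - 32768/5 + 0) - 28274/40065 = -8727/(-32766/5) - 28274/40065 = -8727*(-5/32766) - 28274/40065 = 14545/10922 - 28274/40065 = 273936797/437589930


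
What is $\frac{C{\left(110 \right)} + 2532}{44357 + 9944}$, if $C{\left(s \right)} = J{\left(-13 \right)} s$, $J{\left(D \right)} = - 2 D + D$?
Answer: $\frac{3962}{54301} \approx 0.072964$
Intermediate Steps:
$J{\left(D \right)} = - D$
$C{\left(s \right)} = 13 s$ ($C{\left(s \right)} = \left(-1\right) \left(-13\right) s = 13 s$)
$\frac{C{\left(110 \right)} + 2532}{44357 + 9944} = \frac{13 \cdot 110 + 2532}{44357 + 9944} = \frac{1430 + 2532}{54301} = 3962 \cdot \frac{1}{54301} = \frac{3962}{54301}$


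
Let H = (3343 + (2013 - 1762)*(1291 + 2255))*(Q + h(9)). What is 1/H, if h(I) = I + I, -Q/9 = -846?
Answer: 1/6818344848 ≈ 1.4666e-10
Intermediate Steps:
Q = 7614 (Q = -9*(-846) = 7614)
h(I) = 2*I
H = 6818344848 (H = (3343 + (2013 - 1762)*(1291 + 2255))*(7614 + 2*9) = (3343 + 251*3546)*(7614 + 18) = (3343 + 890046)*7632 = 893389*7632 = 6818344848)
1/H = 1/6818344848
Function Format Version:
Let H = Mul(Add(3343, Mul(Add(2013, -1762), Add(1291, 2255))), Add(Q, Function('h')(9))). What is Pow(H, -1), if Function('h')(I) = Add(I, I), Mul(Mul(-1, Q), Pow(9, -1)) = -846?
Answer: Rational(1, 6818344848) ≈ 1.4666e-10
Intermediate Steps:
Q = 7614 (Q = Mul(-9, -846) = 7614)
Function('h')(I) = Mul(2, I)
H = 6818344848 (H = Mul(Add(3343, Mul(Add(2013, -1762), Add(1291, 2255))), Add(7614, Mul(2, 9))) = Mul(Add(3343, Mul(251, 3546)), Add(7614, 18)) = Mul(Add(3343, 890046), 7632) = Mul(893389, 7632) = 6818344848)
Pow(H, -1) = Pow(6818344848, -1) = Rational(1, 6818344848)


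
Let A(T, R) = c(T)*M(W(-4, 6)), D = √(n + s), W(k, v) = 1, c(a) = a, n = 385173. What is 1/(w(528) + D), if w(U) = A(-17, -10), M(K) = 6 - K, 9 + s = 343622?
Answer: 85/721561 + √728786/721561 ≈ 0.0013009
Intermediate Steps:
s = 343613 (s = -9 + 343622 = 343613)
D = √728786 (D = √(385173 + 343613) = √728786 ≈ 853.69)
A(T, R) = 5*T (A(T, R) = T*(6 - 1*1) = T*(6 - 1) = T*5 = 5*T)
w(U) = -85 (w(U) = 5*(-17) = -85)
1/(w(528) + D) = 1/(-85 + √728786)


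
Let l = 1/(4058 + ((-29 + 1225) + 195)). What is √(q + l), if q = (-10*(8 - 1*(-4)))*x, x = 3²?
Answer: I*√32066923631/5449 ≈ 32.863*I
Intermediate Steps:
l = 1/5449 (l = 1/(4058 + (1196 + 195)) = 1/(4058 + 1391) = 1/5449 ≈ 0.00018352)
x = 9
q = -1080 (q = -10*(8 - 1*(-4))*9 = -10*(8 + 4)*9 = -10*12*9 = -120*9 = -1080)
√(q + l) = √(-1080 + 1/5449) = √(-5884919/5449) = I*√32066923631/5449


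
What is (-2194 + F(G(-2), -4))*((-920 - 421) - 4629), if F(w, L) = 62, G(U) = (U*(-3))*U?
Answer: 12728040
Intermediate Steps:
G(U) = -3*U**2 (G(U) = (-3*U)*U = -3*U**2)
(-2194 + F(G(-2), -4))*((-920 - 421) - 4629) = (-2194 + 62)*((-920 - 421) - 4629) = -2132*(-1341 - 4629) = -2132*(-5970) = 12728040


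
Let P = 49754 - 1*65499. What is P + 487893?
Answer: 472148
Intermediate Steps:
P = -15745 (P = 49754 - 65499 = -15745)
P + 487893 = -15745 + 487893 = 472148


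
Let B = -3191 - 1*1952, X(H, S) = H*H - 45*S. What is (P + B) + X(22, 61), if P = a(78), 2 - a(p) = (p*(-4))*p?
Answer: 16934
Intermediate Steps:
a(p) = 2 + 4*p**2 (a(p) = 2 - p*(-4)*p = 2 - (-4*p)*p = 2 - (-4)*p**2 = 2 + 4*p**2)
X(H, S) = H**2 - 45*S
B = -5143 (B = -3191 - 1952 = -5143)
P = 24338 (P = 2 + 4*78**2 = 2 + 4*6084 = 2 + 24336 = 24338)
(P + B) + X(22, 61) = (24338 - 5143) + (22**2 - 45*61) = 19195 + (484 - 2745) = 19195 - 2261 = 16934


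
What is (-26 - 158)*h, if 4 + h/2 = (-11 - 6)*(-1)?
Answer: -4784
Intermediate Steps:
h = 26 (h = -8 + 2*((-11 - 6)*(-1)) = -8 + 2*(-17*(-1)) = -8 + 2*17 = -8 + 34 = 26)
(-26 - 158)*h = (-26 - 158)*26 = -184*26 = -4784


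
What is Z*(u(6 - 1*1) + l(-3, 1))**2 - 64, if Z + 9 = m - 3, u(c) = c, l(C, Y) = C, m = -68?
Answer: -384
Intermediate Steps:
Z = -80 (Z = -9 + (-68 - 3) = -9 - 71 = -80)
Z*(u(6 - 1*1) + l(-3, 1))**2 - 64 = -80*((6 - 1*1) - 3)**2 - 64 = -80*((6 - 1) - 3)**2 - 64 = -80*(5 - 3)**2 - 64 = -80*2**2 - 64 = -80*4 - 64 = -320 - 64 = -384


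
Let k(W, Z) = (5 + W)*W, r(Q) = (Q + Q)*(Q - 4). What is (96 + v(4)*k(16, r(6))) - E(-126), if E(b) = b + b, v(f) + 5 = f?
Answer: 12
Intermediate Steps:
v(f) = -5 + f
E(b) = 2*b
r(Q) = 2*Q*(-4 + Q) (r(Q) = (2*Q)*(-4 + Q) = 2*Q*(-4 + Q))
k(W, Z) = W*(5 + W)
(96 + v(4)*k(16, r(6))) - E(-126) = (96 + (-5 + 4)*(16*(5 + 16))) - 2*(-126) = (96 - 16*21) - 1*(-252) = (96 - 1*336) + 252 = (96 - 336) + 252 = -240 + 252 = 12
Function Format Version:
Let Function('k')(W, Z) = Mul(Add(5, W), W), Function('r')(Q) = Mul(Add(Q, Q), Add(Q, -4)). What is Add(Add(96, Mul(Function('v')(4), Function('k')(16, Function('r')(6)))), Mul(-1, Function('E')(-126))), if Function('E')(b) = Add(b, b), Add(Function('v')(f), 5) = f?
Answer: 12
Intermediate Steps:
Function('v')(f) = Add(-5, f)
Function('E')(b) = Mul(2, b)
Function('r')(Q) = Mul(2, Q, Add(-4, Q)) (Function('r')(Q) = Mul(Mul(2, Q), Add(-4, Q)) = Mul(2, Q, Add(-4, Q)))
Function('k')(W, Z) = Mul(W, Add(5, W))
Add(Add(96, Mul(Function('v')(4), Function('k')(16, Function('r')(6)))), Mul(-1, Function('E')(-126))) = Add(Add(96, Mul(Add(-5, 4), Mul(16, Add(5, 16)))), Mul(-1, Mul(2, -126))) = Add(Add(96, Mul(-1, Mul(16, 21))), Mul(-1, -252)) = Add(Add(96, Mul(-1, 336)), 252) = Add(Add(96, -336), 252) = Add(-240, 252) = 12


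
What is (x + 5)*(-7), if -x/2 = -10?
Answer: -175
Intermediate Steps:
x = 20 (x = -2*(-10) = 20)
(x + 5)*(-7) = (20 + 5)*(-7) = 25*(-7) = -175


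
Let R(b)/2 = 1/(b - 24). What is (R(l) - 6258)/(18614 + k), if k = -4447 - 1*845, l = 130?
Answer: -331673/706066 ≈ -0.46975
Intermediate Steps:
k = -5292 (k = -4447 - 845 = -5292)
R(b) = 2/(-24 + b) (R(b) = 2/(b - 24) = 2/(-24 + b))
(R(l) - 6258)/(18614 + k) = (2/(-24 + 130) - 6258)/(18614 - 5292) = (2/106 - 6258)/13322 = (2*(1/106) - 6258)*(1/13322) = (1/53 - 6258)*(1/13322) = -331673/53*1/13322 = -331673/706066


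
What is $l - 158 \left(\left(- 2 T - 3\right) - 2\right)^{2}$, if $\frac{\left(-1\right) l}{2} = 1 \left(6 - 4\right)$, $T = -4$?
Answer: $-1426$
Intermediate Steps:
$l = -4$ ($l = - 2 \cdot 1 \left(6 - 4\right) = - 2 \cdot 1 \cdot 2 = \left(-2\right) 2 = -4$)
$l - 158 \left(\left(- 2 T - 3\right) - 2\right)^{2} = -4 - 158 \left(\left(\left(-2\right) \left(-4\right) - 3\right) - 2\right)^{2} = -4 - 158 \left(\left(8 - 3\right) - 2\right)^{2} = -4 - 158 \left(5 - 2\right)^{2} = -4 - 158 \cdot 3^{2} = -4 - 1422 = -1426$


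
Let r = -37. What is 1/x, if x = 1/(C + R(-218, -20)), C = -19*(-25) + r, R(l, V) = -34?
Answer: 404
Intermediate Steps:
C = 438 (C = -19*(-25) - 37 = 475 - 37 = 438)
x = 1/404 (x = 1/(438 - 34) = 1/404 ≈ 0.0024752)
1/x = 1/(1/404) = 404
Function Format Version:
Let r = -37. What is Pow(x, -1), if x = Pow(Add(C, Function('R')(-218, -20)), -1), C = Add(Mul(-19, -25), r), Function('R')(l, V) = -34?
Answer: 404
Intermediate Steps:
C = 438 (C = Add(Mul(-19, -25), -37) = Add(475, -37) = 438)
x = Rational(1, 404) (x = Pow(Add(438, -34), -1) = Pow(404, -1) = Rational(1, 404) ≈ 0.0024752)
Pow(x, -1) = Pow(Rational(1, 404), -1) = 404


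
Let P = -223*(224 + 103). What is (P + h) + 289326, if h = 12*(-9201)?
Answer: 105993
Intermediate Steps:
P = -72921 (P = -223*327 = -72921)
h = -110412
(P + h) + 289326 = (-72921 - 110412) + 289326 = -183333 + 289326 = 105993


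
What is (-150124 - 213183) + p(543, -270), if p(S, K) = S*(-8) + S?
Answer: -367108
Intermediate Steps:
p(S, K) = -7*S (p(S, K) = -8*S + S = -7*S)
(-150124 - 213183) + p(543, -270) = (-150124 - 213183) - 7*543 = -363307 - 3801 = -367108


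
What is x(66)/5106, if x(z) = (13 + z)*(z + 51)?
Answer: 3081/1702 ≈ 1.8102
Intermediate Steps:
x(z) = (13 + z)*(51 + z)
x(66)/5106 = (663 + 66**2 + 64*66)/5106 = (663 + 4356 + 4224)*(1/5106) = 9243*(1/5106) = 3081/1702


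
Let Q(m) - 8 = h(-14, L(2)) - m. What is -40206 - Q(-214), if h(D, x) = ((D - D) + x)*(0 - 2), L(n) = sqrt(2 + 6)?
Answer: -40428 + 4*sqrt(2) ≈ -40422.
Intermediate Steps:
L(n) = 2*sqrt(2) (L(n) = sqrt(8) = 2*sqrt(2))
h(D, x) = -2*x (h(D, x) = (0 + x)*(-2) = x*(-2) = -2*x)
Q(m) = 8 - m - 4*sqrt(2) (Q(m) = 8 + (-4*sqrt(2) - m) = 8 + (-m - 4*sqrt(2)) = 8 - m - 4*sqrt(2))
-40206 - Q(-214) = -40206 - (8 - 1*(-214) - 4*sqrt(2)) = -40206 - (8 + 214 - 4*sqrt(2)) = -40206 - (222 - 4*sqrt(2)) = -40206 + (-222 + 4*sqrt(2)) = -40428 + 4*sqrt(2)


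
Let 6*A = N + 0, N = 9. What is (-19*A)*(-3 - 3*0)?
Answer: 171/2 ≈ 85.500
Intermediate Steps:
A = 3/2 (A = (9 + 0)/6 = (⅙)*9 = 3/2 ≈ 1.5000)
(-19*A)*(-3 - 3*0) = (-19*3/2)*(-3 - 3*0) = -57*(-3 + 0)/2 = -57/2*(-3) = 171/2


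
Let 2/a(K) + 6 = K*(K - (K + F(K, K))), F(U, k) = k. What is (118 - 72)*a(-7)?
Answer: -92/55 ≈ -1.6727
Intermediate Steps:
a(K) = 2/(-6 - K**2) (a(K) = 2/(-6 + K*(K - (K + K))) = 2/(-6 + K*(K - 2*K)) = 2/(-6 + K*(-K)) = 2/(-6 - K**2))
(118 - 72)*a(-7) = (118 - 72)*(-2/(6 + (-7)**2)) = 46*(-2/(6 + 49)) = 46*(-2/55) = -92/55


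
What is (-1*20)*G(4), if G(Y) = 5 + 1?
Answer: -120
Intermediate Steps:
G(Y) = 6
(-1*20)*G(4) = -1*20*6 = -20*6 = -120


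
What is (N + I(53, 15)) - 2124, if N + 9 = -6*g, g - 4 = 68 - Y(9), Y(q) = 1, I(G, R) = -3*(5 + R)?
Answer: -2619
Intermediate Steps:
I(G, R) = -15 - 3*R
g = 71 (g = 4 + (68 - 1*1) = 4 + (68 - 1) = 4 + 67 = 71)
N = -435 (N = -9 - 6*71 = -9 - 426 = -435)
(N + I(53, 15)) - 2124 = (-435 + (-15 - 3*15)) - 2124 = (-435 + (-15 - 45)) - 2124 = (-435 - 60) - 2124 = -495 - 2124 = -2619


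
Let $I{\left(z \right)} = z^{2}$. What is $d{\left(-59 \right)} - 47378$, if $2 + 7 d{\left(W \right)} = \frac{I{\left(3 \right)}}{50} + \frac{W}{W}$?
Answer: $- \frac{16582341}{350} \approx -47378.0$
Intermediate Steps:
$d{\left(W \right)} = - \frac{41}{350}$ ($d{\left(W \right)} = - \frac{2}{7} + \frac{\frac{3^{2}}{50} + \frac{W}{W}}{7} = - \frac{2}{7} + \frac{9 \cdot \frac{1}{50} + 1}{7} = - \frac{2}{7} + \frac{\frac{9}{50} + 1}{7} = - \frac{2}{7} + \frac{1}{7} \cdot \frac{59}{50} = - \frac{2}{7} + \frac{59}{350} = - \frac{41}{350}$)
$d{\left(-59 \right)} - 47378 = - \frac{41}{350} - 47378 = - \frac{16582341}{350}$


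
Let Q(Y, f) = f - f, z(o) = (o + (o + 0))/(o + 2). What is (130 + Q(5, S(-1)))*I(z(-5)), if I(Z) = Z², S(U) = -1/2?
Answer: 13000/9 ≈ 1444.4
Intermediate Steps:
S(U) = -½ (S(U) = -1*½ = -½)
z(o) = 2*o/(2 + o) (z(o) = (o + o)/(2 + o) = (2*o)/(2 + o) = 2*o/(2 + o))
Q(Y, f) = 0
(130 + Q(5, S(-1)))*I(z(-5)) = (130 + 0)*(2*(-5)/(2 - 5))² = 130*(2*(-5)/(-3))² = 130*(2*(-5)*(-⅓))² = 130*(10/3)² = 130*(100/9) = 13000/9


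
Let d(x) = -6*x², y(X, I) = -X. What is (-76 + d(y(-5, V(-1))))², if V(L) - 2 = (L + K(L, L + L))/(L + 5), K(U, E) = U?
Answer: 51076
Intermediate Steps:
V(L) = 2 + 2*L/(5 + L) (V(L) = 2 + (L + L)/(L + 5) = 2 + (2*L)/(5 + L) = 2 + 2*L/(5 + L))
(-76 + d(y(-5, V(-1))))² = (-76 - 6*(-1*(-5))²)² = (-76 - 6*5²)² = (-76 - 6*25)² = (-76 - 150)² = (-226)² = 51076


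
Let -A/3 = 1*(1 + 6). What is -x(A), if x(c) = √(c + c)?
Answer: -I*√42 ≈ -6.4807*I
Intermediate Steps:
A = -21 (A = -3*(1 + 6) = -3*7 = -21)
x(c) = √2*√c (x(c) = √(2*c) = √2*√c)
-x(A) = -√2*√(-21) = -√2*I*√21 = -I*√42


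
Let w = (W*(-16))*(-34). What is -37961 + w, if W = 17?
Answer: -28713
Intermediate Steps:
w = 9248 (w = (17*(-16))*(-34) = -272*(-34) = 9248)
-37961 + w = -37961 + 9248 = -28713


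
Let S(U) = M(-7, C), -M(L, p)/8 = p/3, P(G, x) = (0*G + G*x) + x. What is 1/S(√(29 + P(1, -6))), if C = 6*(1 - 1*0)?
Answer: -1/16 ≈ -0.062500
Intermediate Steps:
P(G, x) = x + G*x (P(G, x) = (0 + G*x) + x = G*x + x = x + G*x)
C = 6 (C = 6*(1 + 0) = 6*1 = 6)
M(L, p) = -8*p/3
S(U) = -16 (S(U) = -8/3*6 = -16)
1/S(√(29 + P(1, -6))) = 1/(-16) = -1/16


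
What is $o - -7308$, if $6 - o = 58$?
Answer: $7256$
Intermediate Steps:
$o = -52$ ($o = 6 - 58 = -52$)
$o - -7308 = -52 - -7308 = -52 + 7308 = 7256$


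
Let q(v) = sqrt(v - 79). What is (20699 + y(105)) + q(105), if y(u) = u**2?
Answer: 31724 + sqrt(26) ≈ 31729.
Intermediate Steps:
q(v) = sqrt(-79 + v)
(20699 + y(105)) + q(105) = (20699 + 105**2) + sqrt(-79 + 105) = (20699 + 11025) + sqrt(26) = 31724 + sqrt(26)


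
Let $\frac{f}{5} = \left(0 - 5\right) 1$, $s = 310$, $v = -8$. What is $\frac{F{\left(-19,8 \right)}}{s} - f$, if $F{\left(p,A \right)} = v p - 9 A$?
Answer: $\frac{783}{31} \approx 25.258$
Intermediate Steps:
$F{\left(p,A \right)} = - 9 A - 8 p$ ($F{\left(p,A \right)} = - 8 p - 9 A = - 9 A - 8 p$)
$f = -25$ ($f = 5 \left(0 - 5\right) 1 = 5 \left(\left(-5\right) 1\right) = 5 \left(-5\right) = -25$)
$\frac{F{\left(-19,8 \right)}}{s} - f = \frac{\left(-9\right) 8 - -152}{310} - -25 = \left(-72 + 152\right) \frac{1}{310} + 25 = 80 \cdot \frac{1}{310} + 25 = \frac{8}{31} + 25 = \frac{783}{31}$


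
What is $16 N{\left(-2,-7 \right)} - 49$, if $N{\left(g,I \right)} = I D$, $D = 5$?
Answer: $-609$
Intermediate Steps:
$N{\left(g,I \right)} = 5 I$ ($N{\left(g,I \right)} = I 5 = 5 I$)
$16 N{\left(-2,-7 \right)} - 49 = 16 \cdot 5 \left(-7\right) - 49 = 16 \left(-35\right) - 49 = -560 - 49 = -609$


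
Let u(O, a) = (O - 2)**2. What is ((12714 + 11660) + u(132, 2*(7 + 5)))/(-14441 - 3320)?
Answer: -41274/17761 ≈ -2.3239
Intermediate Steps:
u(O, a) = (-2 + O)**2
((12714 + 11660) + u(132, 2*(7 + 5)))/(-14441 - 3320) = ((12714 + 11660) + (-2 + 132)**2)/(-14441 - 3320) = (24374 + 130**2)/(-17761) = (24374 + 16900)*(-1/17761) = 41274*(-1/17761) = -41274/17761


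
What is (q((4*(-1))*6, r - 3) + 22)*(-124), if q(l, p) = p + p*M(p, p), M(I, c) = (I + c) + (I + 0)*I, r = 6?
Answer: -8680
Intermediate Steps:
M(I, c) = I + c + I² (M(I, c) = (I + c) + I*I = (I + c) + I² = I + c + I²)
q(l, p) = p + p*(p² + 2*p) (q(l, p) = p + p*(p + p + p²) = p + p*(p² + 2*p))
(q((4*(-1))*6, r - 3) + 22)*(-124) = ((6 - 3)*(1 + (6 - 3)² + 2*(6 - 3)) + 22)*(-124) = (3*(1 + 3² + 2*3) + 22)*(-124) = (3*(1 + 9 + 6) + 22)*(-124) = (3*16 + 22)*(-124) = (48 + 22)*(-124) = 70*(-124) = -8680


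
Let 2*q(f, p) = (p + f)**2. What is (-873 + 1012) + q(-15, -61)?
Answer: 3027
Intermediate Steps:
q(f, p) = (f + p)**2/2 (q(f, p) = (p + f)**2/2 = (f + p)**2/2)
(-873 + 1012) + q(-15, -61) = (-873 + 1012) + (-15 - 61)**2/2 = 139 + (1/2)*(-76)**2 = 139 + (1/2)*5776 = 139 + 2888 = 3027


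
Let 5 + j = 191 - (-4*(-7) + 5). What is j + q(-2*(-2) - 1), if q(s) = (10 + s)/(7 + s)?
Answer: 1543/10 ≈ 154.30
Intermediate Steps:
q(s) = (10 + s)/(7 + s)
j = 153 (j = -5 + (191 - (-4*(-7) + 5)) = -5 + (191 - (28 + 5)) = -5 + (191 - 1*33) = -5 + (191 - 33) = -5 + 158 = 153)
j + q(-2*(-2) - 1) = 153 + (10 + (-2*(-2) - 1))/(7 + (-2*(-2) - 1)) = 153 + (10 + (4 - 1))/(7 + (4 - 1)) = 153 + (10 + 3)/(7 + 3) = 153 + 13/10 = 1543/10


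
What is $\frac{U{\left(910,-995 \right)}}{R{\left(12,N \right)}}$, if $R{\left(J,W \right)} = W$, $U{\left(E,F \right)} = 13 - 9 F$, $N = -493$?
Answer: $- \frac{8968}{493} \approx -18.191$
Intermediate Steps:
$\frac{U{\left(910,-995 \right)}}{R{\left(12,N \right)}} = \frac{13 - -8955}{-493} = \left(13 + 8955\right) \left(- \frac{1}{493}\right) = 8968 \left(- \frac{1}{493}\right) = - \frac{8968}{493}$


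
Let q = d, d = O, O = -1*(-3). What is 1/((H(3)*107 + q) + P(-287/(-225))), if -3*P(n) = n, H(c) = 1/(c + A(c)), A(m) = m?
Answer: 1350/27551 ≈ 0.049000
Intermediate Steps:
O = 3
d = 3
q = 3
H(c) = 1/(2*c) (H(c) = 1/(c + c) = 1/(2*c))
P(n) = -n/3
1/((H(3)*107 + q) + P(-287/(-225))) = 1/((((1/2)/3)*107 + 3) - (-287)/(3*(-225))) = 1/((((1/2)*(1/3))*107 + 3) - (-287)*(-1)/(3*225)) = 1/(((1/6)*107 + 3) - 1/3*287/225) = 1/((107/6 + 3) - 287/675) = 1/(125/6 - 287/675) = 1/(27551/1350) = 1350/27551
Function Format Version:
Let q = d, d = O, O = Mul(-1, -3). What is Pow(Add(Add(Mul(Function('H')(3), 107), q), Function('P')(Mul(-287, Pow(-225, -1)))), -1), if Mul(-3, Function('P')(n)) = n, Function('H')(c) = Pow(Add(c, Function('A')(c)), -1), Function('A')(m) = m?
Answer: Rational(1350, 27551) ≈ 0.049000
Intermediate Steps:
O = 3
d = 3
q = 3
Function('H')(c) = Mul(Rational(1, 2), Pow(c, -1)) (Function('H')(c) = Pow(Add(c, c), -1) = Pow(Mul(2, c), -1) = Mul(Rational(1, 2), Pow(c, -1)))
Function('P')(n) = Mul(Rational(-1, 3), n)
Pow(Add(Add(Mul(Function('H')(3), 107), q), Function('P')(Mul(-287, Pow(-225, -1)))), -1) = Pow(Add(Add(Mul(Mul(Rational(1, 2), Pow(3, -1)), 107), 3), Mul(Rational(-1, 3), Mul(-287, Pow(-225, -1)))), -1) = Pow(Add(Add(Mul(Mul(Rational(1, 2), Rational(1, 3)), 107), 3), Mul(Rational(-1, 3), Mul(-287, Rational(-1, 225)))), -1) = Pow(Add(Add(Mul(Rational(1, 6), 107), 3), Mul(Rational(-1, 3), Rational(287, 225))), -1) = Pow(Add(Add(Rational(107, 6), 3), Rational(-287, 675)), -1) = Pow(Add(Rational(125, 6), Rational(-287, 675)), -1) = Pow(Rational(27551, 1350), -1) = Rational(1350, 27551)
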